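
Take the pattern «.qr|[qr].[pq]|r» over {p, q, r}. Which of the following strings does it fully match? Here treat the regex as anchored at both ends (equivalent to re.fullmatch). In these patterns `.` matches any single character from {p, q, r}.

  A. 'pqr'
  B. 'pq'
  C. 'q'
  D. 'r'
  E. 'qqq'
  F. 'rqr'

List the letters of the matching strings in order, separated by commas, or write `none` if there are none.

A, D, E, F

A → match
B → no match
C → no match
D → match
E → match
F → match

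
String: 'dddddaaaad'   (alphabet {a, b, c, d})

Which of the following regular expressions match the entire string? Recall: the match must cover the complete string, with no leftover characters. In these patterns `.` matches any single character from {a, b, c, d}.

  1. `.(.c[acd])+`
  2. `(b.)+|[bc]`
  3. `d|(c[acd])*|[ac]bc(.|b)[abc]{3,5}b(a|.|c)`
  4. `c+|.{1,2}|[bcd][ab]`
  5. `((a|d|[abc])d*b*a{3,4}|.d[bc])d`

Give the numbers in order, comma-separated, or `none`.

1 → no match
2 → no match
3 → no match
4 → no match
5 → match

5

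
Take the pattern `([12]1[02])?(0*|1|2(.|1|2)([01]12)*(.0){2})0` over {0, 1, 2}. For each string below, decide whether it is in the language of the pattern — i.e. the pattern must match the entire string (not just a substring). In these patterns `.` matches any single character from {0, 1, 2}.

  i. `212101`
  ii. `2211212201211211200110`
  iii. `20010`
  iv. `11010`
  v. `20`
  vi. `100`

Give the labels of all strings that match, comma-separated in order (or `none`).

iv

i. `212101` → no match — must end with `0`
ii → no match
iii. `20010` → no match
iv. `11010` → match
v. `20` → no match
vi. `100` → no match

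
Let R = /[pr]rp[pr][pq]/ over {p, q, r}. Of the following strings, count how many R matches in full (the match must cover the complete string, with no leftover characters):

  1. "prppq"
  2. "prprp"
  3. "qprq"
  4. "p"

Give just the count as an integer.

1 → match
2 → match
3 → no match
4 → no match
Total matched: 2

2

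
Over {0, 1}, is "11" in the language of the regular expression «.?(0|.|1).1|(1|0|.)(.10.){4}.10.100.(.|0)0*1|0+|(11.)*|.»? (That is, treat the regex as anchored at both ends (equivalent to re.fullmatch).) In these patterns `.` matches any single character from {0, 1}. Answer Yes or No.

No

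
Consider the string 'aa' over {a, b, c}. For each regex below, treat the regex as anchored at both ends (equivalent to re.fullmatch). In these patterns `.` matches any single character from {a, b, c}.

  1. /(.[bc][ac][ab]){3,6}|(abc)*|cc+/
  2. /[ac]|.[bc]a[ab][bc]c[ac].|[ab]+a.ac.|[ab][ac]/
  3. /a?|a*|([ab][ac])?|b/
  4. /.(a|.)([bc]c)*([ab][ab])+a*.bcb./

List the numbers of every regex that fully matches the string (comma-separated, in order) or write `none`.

2, 3

1 → no match
2 → match
3 → match
4 → no match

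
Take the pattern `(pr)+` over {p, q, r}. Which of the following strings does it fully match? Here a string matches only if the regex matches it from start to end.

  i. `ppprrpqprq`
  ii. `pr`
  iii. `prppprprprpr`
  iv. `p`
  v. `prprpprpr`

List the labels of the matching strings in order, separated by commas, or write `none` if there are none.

ii

i. `ppprrpqprq` → no match — must start with `pr`
ii. `pr` → match
iii. `prppprprprpr` → no match
iv. `p` → no match — must start with `pr`
v. `prprpprpr` → no match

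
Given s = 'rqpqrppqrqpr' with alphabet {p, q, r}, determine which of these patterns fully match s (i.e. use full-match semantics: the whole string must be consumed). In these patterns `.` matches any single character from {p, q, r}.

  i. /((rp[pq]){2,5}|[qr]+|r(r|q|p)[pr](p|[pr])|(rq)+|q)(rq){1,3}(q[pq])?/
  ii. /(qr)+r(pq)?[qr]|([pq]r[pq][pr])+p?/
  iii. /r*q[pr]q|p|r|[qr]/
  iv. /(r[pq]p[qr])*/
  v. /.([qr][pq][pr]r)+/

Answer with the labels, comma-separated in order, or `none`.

i → no match
ii → no match
iii → no match
iv → match
v → no match

iv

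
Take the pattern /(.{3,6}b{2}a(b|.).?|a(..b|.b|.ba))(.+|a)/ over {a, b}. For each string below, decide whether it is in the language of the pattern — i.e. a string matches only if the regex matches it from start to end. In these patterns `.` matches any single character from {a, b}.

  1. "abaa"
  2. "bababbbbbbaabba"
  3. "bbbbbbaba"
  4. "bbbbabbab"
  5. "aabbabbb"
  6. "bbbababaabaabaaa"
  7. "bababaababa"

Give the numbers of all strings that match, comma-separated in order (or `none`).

3, 5

1 → no match
2 → no match
3 → match
4 → no match
5 → match
6 → no match
7 → no match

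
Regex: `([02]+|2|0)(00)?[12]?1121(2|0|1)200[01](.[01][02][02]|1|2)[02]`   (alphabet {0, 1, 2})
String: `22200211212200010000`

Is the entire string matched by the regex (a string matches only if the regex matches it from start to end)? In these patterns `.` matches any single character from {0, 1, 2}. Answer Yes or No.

Yes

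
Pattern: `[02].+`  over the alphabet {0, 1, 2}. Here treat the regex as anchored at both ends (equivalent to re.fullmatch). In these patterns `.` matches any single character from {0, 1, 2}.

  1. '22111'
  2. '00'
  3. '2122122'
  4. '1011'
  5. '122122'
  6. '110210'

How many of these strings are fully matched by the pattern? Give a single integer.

3

1 → match
2 → match
3 → match
4 → no match
5 → no match
6 → no match
Total matched: 3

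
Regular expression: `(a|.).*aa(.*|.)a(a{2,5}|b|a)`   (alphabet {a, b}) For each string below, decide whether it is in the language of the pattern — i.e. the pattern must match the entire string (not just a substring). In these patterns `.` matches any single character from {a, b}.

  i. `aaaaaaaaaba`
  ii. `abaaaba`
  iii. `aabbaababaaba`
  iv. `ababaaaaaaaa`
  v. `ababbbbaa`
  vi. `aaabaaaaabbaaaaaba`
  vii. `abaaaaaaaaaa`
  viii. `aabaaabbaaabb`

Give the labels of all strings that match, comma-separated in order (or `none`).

i → no match
ii → no match
iii → no match
iv → match
v → no match
vi → no match
vii → match
viii → no match

iv, vii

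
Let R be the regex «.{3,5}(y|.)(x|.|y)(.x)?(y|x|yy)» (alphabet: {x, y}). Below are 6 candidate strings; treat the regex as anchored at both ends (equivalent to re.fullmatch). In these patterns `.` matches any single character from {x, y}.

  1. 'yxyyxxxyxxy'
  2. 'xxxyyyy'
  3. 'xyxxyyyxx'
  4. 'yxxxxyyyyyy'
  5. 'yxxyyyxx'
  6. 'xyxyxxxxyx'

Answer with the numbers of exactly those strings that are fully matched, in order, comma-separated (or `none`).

2, 3, 5

1 → no match
2 → match
3 → match
4 → no match
5 → match
6 → no match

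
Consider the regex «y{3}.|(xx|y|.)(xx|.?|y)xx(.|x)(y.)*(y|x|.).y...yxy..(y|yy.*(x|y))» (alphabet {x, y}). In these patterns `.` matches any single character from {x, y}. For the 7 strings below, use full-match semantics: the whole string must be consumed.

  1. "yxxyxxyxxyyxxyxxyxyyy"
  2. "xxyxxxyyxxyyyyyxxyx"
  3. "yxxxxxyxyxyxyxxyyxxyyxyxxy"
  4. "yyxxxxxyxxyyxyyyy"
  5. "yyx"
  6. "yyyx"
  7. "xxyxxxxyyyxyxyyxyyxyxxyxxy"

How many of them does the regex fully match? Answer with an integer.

3

1 → no match
2 → no match
3 → match
4 → match
5 → no match
6 → match
7 → no match
Total matched: 3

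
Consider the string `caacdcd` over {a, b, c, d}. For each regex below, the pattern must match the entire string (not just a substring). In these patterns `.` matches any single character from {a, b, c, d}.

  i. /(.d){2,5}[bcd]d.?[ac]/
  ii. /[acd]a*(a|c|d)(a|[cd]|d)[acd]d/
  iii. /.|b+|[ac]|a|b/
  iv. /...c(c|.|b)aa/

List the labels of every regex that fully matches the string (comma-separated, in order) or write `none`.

ii

i → no match
ii → match
iii → no match
iv → no match — must end with `aa`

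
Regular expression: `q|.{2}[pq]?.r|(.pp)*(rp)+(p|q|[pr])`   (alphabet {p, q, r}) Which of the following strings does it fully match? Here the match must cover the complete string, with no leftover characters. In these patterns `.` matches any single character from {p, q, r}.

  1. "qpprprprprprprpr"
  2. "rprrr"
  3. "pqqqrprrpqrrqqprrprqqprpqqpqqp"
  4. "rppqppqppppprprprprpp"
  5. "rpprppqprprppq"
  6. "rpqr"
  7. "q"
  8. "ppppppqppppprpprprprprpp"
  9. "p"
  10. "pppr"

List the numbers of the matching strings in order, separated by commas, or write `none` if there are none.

1, 4, 6, 7, 8, 10

1 → match
2 → no match
3 → no match
4 → match
5 → no match
6 → match
7 → match
8 → match
9 → no match
10 → match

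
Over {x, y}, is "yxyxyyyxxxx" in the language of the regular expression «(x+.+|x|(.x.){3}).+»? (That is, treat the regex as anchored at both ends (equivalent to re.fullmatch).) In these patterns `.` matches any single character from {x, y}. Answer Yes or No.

No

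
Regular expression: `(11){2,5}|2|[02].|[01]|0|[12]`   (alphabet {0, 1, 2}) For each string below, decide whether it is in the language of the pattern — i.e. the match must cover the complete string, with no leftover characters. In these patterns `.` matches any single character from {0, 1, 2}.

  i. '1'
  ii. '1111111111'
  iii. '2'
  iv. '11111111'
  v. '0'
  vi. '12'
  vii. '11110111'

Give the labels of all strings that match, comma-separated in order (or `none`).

i → match
ii → match
iii → match
iv → match
v → match
vi → no match
vii → no match

i, ii, iii, iv, v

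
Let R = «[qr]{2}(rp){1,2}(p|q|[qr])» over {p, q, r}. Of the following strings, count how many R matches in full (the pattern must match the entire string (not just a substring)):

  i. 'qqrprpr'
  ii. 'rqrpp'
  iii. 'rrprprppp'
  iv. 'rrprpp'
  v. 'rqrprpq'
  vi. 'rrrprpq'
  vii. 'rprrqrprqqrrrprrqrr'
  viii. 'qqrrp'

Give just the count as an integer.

i → match
ii → match
iii → no match
iv → no match
v → match
vi → match
vii → no match
viii → no match
Total matched: 4

4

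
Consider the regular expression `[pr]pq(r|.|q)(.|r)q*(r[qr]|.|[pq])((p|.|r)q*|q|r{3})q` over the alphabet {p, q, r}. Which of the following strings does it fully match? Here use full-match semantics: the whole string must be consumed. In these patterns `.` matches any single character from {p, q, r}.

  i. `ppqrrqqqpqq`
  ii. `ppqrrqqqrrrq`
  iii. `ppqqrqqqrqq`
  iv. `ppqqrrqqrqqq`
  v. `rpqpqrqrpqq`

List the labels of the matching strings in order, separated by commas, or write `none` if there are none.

i → match
ii → match
iii → match
iv → no match
v → no match

i, ii, iii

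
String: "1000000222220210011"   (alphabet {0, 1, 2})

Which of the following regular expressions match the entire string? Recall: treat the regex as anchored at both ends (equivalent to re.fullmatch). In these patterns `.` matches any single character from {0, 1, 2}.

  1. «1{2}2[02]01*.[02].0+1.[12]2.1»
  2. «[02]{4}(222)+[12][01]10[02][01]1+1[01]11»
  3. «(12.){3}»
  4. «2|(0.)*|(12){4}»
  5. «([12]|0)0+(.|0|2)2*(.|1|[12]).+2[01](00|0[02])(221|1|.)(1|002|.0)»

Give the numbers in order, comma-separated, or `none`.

1 → no match
2 → no match
3 → no match — must start with "12"
4 → no match
5 → match

5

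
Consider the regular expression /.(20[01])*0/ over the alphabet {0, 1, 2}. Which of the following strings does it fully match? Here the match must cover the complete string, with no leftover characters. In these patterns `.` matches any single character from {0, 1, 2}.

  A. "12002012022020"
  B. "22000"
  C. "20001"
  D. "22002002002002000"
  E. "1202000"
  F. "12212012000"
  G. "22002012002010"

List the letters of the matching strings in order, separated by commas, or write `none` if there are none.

A → no match
B → match
C → no match — must end with "0"
D → match
E → no match
F → no match
G → match

B, D, G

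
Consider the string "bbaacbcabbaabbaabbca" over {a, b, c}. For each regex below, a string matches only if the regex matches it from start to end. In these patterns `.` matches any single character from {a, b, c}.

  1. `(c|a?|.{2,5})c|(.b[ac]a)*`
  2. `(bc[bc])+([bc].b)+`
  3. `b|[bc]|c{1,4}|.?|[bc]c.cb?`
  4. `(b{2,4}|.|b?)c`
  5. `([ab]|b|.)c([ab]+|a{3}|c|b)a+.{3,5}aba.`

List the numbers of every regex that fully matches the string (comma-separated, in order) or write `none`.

1

1 → match
2 → no match — must start with "bc"
3 → no match
4 → no match — must end with "c"
5 → no match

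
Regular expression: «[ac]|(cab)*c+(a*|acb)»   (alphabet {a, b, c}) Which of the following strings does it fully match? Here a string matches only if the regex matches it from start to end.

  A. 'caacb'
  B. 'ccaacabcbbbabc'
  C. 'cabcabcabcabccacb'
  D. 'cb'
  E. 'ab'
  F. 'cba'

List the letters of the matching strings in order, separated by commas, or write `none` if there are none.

C

A. 'caacb' → no match
B → no match
C → match
D. 'cb' → no match
E. 'ab' → no match
F. 'cba' → no match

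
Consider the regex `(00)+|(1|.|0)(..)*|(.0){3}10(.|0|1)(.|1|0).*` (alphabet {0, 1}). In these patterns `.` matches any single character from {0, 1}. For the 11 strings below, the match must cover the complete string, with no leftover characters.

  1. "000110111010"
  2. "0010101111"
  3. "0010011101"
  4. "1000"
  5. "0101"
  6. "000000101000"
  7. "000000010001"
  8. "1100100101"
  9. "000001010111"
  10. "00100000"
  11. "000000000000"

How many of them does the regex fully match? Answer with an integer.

1 → no match
2 → no match
3 → no match
4 → no match
5 → no match
6 → match
7 → no match
8 → no match
9 → no match
10 → no match
11 → match
Total matched: 2

2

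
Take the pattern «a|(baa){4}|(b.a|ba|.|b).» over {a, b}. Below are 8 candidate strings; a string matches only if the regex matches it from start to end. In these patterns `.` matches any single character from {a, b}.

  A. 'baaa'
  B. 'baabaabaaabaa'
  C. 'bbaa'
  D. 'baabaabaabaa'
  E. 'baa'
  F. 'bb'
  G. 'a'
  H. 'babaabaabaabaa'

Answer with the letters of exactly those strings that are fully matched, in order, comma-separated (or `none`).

A, C, D, E, F, G

A → match
B → no match
C → match
D → match
E → match
F → match
G → match
H → no match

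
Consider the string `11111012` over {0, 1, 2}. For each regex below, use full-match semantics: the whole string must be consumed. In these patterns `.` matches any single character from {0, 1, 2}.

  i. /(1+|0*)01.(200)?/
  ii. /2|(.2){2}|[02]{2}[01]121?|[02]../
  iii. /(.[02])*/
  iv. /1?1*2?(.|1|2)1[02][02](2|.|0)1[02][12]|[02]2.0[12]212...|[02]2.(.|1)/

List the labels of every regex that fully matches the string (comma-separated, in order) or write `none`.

i → match
ii → no match
iii → no match
iv → no match

i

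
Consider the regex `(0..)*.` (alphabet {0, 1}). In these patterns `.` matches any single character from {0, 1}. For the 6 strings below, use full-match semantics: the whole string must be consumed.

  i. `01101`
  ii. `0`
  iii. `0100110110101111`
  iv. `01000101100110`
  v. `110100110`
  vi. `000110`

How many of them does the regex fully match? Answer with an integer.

1

i → no match
ii → match
iii → no match
iv → no match
v → no match
vi → no match
Total matched: 1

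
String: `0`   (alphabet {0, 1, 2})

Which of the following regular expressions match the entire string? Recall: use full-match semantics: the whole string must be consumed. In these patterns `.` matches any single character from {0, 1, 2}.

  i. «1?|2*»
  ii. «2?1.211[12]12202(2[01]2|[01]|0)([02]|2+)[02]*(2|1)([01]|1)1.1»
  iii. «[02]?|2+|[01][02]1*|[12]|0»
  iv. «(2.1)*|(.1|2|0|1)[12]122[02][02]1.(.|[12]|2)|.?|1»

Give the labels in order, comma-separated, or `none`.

i → no match
ii → no match — must end with `1`
iii → match
iv → match

iii, iv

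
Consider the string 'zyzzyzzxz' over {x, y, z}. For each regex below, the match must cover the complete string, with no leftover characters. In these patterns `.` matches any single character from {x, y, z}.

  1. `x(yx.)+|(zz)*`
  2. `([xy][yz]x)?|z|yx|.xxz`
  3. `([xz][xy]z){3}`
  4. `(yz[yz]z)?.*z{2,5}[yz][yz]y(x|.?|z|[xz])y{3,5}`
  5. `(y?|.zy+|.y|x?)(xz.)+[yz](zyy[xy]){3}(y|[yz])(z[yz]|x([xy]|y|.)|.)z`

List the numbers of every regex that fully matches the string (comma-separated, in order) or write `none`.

3

1 → no match
2 → no match
3 → match
4 → no match — must end with 'y'
5 → no match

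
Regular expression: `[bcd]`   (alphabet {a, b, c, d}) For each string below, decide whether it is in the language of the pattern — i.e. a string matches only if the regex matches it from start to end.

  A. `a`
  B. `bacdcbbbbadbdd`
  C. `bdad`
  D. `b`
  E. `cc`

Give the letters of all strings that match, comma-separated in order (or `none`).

A → no match
B → no match
C → no match
D → match
E → no match

D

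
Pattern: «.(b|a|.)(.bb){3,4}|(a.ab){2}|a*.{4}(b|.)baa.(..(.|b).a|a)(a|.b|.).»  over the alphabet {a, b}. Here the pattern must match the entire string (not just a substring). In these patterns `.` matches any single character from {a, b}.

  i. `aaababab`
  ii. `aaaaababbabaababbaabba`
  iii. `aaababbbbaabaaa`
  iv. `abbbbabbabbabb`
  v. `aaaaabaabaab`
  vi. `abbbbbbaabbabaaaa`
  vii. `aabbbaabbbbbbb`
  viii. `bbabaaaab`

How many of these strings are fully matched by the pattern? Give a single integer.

i → match
ii → match
iii → match
iv → match
v → match
vi → match
vii → no match
viii → no match
Total matched: 6

6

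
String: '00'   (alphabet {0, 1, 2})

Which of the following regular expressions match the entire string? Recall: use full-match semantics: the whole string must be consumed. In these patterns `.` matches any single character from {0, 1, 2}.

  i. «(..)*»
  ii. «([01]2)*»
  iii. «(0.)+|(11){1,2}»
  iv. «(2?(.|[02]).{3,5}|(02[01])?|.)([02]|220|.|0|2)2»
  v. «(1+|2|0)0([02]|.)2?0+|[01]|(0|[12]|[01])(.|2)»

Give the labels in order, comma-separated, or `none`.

i → match
ii → no match
iii → match
iv → no match — must end with '2'
v → match

i, iii, v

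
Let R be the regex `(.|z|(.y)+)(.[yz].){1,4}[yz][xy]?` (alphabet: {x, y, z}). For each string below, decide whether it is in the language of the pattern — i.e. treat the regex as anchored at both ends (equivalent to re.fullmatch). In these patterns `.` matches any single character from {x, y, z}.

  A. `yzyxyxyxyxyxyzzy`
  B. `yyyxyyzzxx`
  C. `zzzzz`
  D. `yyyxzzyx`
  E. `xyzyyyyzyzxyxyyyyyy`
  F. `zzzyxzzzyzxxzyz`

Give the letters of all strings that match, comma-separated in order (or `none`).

A → no match
B → no match
C → match
D → no match
E → no match
F → no match

C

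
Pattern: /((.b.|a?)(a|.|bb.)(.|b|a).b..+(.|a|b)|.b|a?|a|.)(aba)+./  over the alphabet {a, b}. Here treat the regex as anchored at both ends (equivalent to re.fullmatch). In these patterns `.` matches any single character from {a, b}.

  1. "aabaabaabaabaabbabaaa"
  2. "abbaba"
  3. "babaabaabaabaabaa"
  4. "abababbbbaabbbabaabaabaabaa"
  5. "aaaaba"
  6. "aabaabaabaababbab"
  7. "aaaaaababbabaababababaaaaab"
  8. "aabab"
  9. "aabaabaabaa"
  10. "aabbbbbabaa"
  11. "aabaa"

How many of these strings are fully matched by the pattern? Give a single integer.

6

1 → no match
2 → no match
3 → match
4 → match
5 → no match
6 → no match
7 → no match
8 → match
9 → match
10 → match
11 → match
Total matched: 6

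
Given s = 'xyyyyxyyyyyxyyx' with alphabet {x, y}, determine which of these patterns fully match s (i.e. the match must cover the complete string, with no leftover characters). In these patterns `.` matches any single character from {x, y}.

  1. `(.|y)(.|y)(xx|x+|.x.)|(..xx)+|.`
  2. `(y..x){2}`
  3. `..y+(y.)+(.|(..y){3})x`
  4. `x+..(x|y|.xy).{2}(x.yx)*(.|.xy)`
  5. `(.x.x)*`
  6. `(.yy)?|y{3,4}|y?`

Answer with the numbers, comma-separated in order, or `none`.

1 → no match
2 → no match — must start with 'y'
3 → match
4 → no match
5 → no match
6 → no match

3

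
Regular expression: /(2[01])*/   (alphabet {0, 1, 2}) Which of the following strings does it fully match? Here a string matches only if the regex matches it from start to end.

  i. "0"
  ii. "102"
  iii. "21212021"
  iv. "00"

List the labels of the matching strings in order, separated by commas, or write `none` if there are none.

iii

i → no match
ii → no match
iii → match
iv → no match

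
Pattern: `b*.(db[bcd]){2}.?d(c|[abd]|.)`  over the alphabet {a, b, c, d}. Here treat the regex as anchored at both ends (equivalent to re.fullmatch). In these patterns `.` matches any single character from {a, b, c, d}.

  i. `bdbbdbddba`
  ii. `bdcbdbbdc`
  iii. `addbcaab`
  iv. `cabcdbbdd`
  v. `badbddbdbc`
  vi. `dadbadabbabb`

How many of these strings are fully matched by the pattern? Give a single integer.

i → no match
ii → no match
iii → no match
iv → no match
v → no match
vi → no match
Total matched: 0

0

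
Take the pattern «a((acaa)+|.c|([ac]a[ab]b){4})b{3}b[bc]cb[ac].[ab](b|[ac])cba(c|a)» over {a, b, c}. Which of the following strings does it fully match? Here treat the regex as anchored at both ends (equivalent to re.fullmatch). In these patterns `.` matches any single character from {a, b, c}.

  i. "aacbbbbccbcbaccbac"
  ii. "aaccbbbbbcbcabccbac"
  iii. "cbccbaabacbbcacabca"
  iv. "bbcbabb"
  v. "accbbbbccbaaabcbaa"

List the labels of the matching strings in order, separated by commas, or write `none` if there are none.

i → match
ii → no match
iii → no match — must start with "a"
iv → no match — must start with "a"
v → match

i, v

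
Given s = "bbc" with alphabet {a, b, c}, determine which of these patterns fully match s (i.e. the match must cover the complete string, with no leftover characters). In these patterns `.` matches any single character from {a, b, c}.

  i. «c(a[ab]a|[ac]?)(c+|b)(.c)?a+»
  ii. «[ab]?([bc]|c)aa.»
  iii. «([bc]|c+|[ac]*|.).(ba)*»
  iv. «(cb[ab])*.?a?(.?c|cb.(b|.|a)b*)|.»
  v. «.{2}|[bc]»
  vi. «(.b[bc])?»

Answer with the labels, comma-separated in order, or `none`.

i → no match — must start with "c"
ii → no match
iii → no match
iv → match
v → no match
vi → match

iv, vi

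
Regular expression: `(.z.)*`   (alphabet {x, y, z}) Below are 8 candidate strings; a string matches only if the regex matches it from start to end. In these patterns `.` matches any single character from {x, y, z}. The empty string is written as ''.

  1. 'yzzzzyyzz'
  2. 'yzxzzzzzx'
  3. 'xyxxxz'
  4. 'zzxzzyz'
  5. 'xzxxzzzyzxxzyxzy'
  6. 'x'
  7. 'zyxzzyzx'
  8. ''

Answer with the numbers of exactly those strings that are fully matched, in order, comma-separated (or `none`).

1, 2, 8

1 → match
2 → match
3 → no match
4 → no match
5 → no match
6 → no match
7 → no match
8 → match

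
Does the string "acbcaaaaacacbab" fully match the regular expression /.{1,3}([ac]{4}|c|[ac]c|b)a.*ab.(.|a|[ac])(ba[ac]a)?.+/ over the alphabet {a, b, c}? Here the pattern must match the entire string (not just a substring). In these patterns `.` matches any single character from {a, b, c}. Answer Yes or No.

No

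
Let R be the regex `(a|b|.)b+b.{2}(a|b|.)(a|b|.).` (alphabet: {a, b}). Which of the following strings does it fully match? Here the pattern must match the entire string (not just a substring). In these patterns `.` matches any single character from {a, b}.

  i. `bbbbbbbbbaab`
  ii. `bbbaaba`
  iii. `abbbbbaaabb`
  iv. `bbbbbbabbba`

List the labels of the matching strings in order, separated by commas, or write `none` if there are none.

i → match
ii → no match
iii → match
iv → match

i, iii, iv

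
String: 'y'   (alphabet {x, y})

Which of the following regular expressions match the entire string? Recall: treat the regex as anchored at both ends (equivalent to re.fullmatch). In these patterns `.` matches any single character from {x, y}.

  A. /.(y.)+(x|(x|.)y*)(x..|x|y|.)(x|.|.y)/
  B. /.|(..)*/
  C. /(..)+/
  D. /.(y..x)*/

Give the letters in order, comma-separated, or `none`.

B, D

A → no match
B → match
C → no match
D → match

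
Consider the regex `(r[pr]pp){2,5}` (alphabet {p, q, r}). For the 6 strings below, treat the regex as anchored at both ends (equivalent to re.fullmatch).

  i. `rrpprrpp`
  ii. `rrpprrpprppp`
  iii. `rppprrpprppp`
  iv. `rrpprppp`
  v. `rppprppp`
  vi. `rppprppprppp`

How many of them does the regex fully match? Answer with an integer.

i → match
ii → match
iii → match
iv → match
v → match
vi → match
Total matched: 6

6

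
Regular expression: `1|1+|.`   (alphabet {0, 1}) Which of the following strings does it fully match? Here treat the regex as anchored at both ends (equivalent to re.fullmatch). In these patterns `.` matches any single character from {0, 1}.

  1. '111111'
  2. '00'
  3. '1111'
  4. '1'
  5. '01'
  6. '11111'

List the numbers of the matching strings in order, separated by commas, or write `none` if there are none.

1, 3, 4, 6

1 → match
2 → no match
3 → match
4 → match
5 → no match
6 → match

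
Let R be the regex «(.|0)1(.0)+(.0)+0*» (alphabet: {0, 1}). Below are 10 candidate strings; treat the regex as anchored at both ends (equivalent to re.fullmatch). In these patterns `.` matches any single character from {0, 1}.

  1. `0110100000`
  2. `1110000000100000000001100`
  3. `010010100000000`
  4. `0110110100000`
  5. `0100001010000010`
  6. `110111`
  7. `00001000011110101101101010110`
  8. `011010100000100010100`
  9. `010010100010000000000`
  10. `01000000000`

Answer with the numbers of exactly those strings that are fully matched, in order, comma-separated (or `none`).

1, 3, 5, 8, 9, 10

1 → match
2 → no match
3 → match
4 → no match
5 → match
6 → no match
7 → no match
8 → match
9 → match
10 → match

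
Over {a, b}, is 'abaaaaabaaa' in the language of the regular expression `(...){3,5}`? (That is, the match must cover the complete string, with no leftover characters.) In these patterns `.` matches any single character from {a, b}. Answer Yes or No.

No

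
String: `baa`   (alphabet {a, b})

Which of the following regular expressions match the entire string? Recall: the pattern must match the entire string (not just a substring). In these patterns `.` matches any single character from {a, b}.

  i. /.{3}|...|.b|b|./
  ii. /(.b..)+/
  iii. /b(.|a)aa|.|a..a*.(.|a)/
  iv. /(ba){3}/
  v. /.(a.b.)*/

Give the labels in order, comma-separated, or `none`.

i

i → match
ii → no match
iii → no match
iv → no match — must end with `ba`
v → no match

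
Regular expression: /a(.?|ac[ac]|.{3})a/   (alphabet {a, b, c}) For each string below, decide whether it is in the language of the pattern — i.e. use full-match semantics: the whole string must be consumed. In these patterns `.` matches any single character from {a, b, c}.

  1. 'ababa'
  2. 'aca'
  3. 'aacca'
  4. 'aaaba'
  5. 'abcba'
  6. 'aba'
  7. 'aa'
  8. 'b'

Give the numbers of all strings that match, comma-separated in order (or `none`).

1 → match
2 → match
3 → match
4 → match
5 → match
6 → match
7 → match
8 → no match — must start with 'a'

1, 2, 3, 4, 5, 6, 7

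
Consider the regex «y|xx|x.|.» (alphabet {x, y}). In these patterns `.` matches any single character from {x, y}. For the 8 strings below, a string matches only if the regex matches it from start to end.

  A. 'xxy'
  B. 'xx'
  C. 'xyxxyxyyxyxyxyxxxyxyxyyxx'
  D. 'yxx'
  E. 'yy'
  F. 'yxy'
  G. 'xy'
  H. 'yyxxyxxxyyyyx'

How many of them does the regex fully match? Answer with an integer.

A. 'xxy' → no match
B. 'xx' → match
C → no match
D. 'yxx' → no match
E. 'yy' → no match
F. 'yxy' → no match
G. 'xy' → match
H → no match
Total matched: 2

2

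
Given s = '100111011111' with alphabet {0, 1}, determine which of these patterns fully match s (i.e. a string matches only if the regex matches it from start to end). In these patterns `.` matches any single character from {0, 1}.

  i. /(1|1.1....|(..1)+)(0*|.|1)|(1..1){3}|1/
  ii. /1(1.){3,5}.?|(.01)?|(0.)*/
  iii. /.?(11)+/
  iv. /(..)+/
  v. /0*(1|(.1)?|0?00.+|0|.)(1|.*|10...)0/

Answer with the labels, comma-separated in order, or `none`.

i → match
ii → no match
iii → no match
iv → match
v → no match — must end with '0'

i, iv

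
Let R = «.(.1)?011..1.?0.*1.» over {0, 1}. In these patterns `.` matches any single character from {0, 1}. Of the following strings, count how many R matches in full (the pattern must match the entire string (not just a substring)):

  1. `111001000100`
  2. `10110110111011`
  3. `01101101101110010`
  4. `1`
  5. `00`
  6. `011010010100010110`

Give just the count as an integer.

2

1. `111001000100` → no match
2 → match
3 → match
4. `1` → no match
5. `00` → no match
6 → no match
Total matched: 2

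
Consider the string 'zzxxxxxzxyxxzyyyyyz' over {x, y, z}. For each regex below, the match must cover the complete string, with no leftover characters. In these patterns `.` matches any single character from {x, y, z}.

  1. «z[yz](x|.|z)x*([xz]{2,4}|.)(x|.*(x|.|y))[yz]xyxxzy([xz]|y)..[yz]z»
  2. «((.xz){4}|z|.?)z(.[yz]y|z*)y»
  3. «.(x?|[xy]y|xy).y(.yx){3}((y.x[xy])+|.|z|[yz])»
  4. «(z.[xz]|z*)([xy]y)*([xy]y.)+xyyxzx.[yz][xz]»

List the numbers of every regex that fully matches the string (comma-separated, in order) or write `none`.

1

1 → match
2 → no match — must end with 'y'
3 → no match
4 → no match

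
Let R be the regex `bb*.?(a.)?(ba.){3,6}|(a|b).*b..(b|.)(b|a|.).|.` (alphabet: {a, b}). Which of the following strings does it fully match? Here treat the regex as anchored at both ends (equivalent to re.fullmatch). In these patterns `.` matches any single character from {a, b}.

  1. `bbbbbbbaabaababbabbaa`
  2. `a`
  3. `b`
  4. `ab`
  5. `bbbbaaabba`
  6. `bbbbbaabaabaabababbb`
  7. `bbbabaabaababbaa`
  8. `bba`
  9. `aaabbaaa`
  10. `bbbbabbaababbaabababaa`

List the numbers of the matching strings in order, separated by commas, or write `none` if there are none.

1, 2, 3, 7

1 → match
2 → match
3 → match
4 → no match
5 → no match
6 → no match
7 → match
8 → no match
9 → no match
10 → no match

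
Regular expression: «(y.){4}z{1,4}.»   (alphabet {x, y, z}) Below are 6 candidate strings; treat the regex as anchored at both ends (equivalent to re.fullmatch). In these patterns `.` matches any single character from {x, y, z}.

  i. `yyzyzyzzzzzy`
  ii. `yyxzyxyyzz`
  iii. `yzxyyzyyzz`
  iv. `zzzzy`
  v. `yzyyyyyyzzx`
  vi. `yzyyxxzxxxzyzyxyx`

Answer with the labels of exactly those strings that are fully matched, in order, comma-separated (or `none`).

i → no match
ii → no match
iii → no match
iv → no match — must start with `y`
v → match
vi → no match

v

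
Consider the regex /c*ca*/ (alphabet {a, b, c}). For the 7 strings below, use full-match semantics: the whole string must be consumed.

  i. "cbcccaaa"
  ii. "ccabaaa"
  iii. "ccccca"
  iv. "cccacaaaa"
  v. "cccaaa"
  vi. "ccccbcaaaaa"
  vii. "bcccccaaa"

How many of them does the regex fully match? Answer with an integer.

i → no match
ii → no match
iii → match
iv → no match
v → match
vi → no match
vii → no match
Total matched: 2

2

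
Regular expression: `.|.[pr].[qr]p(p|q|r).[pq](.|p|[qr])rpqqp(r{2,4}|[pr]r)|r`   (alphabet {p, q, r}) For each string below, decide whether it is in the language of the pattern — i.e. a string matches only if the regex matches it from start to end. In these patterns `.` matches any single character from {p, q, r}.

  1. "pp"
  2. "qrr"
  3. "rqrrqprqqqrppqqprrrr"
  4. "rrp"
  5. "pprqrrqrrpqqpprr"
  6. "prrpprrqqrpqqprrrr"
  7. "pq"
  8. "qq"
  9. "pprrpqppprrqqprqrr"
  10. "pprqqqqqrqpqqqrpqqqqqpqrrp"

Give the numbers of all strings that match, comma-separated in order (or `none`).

1 → no match
2 → no match
3 → no match
4 → no match
5 → no match
6 → no match
7 → no match
8 → no match
9 → no match
10 → no match

none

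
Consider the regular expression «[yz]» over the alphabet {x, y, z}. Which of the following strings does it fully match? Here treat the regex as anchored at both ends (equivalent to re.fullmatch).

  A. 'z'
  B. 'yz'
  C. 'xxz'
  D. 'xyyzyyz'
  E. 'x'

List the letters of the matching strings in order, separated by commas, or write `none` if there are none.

A. 'z' → match
B. 'yz' → no match
C. 'xxz' → no match
D. 'xyyzyyz' → no match
E. 'x' → no match

A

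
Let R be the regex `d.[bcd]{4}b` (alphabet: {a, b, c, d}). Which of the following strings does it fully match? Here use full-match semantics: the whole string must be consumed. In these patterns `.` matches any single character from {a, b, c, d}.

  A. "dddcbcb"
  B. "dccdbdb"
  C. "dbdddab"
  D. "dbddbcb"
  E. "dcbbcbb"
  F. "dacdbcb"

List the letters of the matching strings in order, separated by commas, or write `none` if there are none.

A, B, D, E, F

A → match
B → match
C → no match
D → match
E → match
F → match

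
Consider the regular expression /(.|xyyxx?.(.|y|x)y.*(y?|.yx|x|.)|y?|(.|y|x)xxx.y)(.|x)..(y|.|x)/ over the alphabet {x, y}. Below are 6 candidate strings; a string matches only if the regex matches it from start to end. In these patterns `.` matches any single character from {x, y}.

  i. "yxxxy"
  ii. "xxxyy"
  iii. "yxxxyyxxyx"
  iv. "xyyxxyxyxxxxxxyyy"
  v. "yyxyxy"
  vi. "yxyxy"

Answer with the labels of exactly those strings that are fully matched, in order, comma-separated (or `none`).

i → match
ii → match
iii → match
iv → match
v → no match
vi → match

i, ii, iii, iv, vi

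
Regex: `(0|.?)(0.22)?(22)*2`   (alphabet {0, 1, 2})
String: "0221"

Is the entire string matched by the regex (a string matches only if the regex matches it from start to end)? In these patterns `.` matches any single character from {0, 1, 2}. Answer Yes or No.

No

Every match must end with "2", but "0221" does not.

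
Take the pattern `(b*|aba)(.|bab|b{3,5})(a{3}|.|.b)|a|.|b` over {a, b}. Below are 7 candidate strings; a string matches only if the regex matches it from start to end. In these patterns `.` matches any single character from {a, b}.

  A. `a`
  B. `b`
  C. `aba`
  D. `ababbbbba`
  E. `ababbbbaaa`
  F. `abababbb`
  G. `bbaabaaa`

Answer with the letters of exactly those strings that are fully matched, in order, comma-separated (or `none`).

A, B, D, E, F

A. `a` → match
B. `b` → match
C. `aba` → no match
D. `ababbbbba` → match
E. `ababbbbaaa` → match
F. `abababbb` → match
G. `bbaabaaa` → no match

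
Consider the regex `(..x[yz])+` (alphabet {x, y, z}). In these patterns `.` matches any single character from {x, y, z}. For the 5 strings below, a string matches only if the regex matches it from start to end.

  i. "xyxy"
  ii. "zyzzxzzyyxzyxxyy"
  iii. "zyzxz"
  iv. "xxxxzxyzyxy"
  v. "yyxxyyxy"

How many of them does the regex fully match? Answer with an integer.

1

i → match
ii → no match
iii → no match
iv → no match
v → no match
Total matched: 1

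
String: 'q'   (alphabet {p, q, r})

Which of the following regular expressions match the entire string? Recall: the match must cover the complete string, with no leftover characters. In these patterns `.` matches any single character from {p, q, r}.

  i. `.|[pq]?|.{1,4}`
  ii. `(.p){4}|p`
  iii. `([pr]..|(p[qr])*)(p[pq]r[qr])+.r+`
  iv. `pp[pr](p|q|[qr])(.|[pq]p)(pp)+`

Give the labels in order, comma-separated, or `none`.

i → match
ii → no match — must end with 'p'
iii → no match — must end with 'r'
iv → no match — must start with 'pp'

i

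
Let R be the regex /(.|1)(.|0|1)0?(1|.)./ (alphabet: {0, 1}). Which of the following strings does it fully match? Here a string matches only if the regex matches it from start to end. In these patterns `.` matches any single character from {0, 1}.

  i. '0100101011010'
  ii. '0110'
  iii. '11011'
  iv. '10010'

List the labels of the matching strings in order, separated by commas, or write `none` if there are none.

i → no match
ii. '0110' → match
iii. '11011' → match
iv. '10010' → match

ii, iii, iv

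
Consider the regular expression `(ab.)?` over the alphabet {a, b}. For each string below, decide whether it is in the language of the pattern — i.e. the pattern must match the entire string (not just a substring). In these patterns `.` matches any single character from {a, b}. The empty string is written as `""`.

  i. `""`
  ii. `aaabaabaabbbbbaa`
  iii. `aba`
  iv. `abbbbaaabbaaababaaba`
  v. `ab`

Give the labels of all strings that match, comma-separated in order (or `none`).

i → match
ii → no match
iii → match
iv → no match
v → no match

i, iii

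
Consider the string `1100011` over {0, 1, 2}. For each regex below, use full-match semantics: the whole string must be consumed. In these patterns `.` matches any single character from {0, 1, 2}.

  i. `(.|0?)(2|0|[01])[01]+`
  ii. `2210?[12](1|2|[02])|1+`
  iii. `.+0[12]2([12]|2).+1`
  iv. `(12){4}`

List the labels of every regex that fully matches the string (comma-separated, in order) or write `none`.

i → match
ii → no match
iii → no match
iv → no match — must start with `12`

i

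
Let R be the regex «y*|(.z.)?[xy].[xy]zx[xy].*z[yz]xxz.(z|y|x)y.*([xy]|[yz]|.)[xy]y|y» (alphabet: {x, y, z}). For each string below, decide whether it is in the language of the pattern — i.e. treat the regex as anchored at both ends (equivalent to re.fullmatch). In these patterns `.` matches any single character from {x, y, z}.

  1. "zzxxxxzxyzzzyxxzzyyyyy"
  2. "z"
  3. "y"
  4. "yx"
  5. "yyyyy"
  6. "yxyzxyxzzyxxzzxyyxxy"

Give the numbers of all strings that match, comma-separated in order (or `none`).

1, 3, 5, 6

1 → match
2. "z" → no match
3. "y" → match
4. "yx" → no match
5. "yyyyy" → match
6 → match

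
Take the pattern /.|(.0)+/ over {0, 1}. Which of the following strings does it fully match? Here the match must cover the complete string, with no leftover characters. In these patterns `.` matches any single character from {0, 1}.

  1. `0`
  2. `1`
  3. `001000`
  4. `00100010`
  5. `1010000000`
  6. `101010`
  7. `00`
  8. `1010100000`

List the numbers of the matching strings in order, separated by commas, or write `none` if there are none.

1, 2, 3, 4, 5, 6, 7, 8

1 → match
2 → match
3 → match
4 → match
5 → match
6 → match
7 → match
8 → match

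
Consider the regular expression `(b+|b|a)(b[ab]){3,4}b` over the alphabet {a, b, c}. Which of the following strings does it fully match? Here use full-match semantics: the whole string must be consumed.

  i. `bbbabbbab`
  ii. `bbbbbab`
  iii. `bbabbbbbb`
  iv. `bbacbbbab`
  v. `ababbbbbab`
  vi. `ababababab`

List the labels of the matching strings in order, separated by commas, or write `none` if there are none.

i → match
ii → no match
iii → no match
iv → no match
v → match
vi → match

i, v, vi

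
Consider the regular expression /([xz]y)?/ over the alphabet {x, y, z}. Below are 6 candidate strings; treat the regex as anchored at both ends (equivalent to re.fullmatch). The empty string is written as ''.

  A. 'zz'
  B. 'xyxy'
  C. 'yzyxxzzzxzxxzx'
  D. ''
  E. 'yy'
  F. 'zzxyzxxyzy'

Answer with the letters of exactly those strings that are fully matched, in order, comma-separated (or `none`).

A → no match
B → no match
C → no match
D → match
E → no match
F → no match

D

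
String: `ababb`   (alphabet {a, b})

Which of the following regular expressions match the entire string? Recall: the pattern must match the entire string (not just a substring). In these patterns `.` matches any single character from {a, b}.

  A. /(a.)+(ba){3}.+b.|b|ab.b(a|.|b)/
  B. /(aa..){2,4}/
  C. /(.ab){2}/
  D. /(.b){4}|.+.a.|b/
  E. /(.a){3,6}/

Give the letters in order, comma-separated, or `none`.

A

A → match
B → no match — must start with `aa`
C → no match — must end with `ab`
D → no match
E → no match — must end with `a`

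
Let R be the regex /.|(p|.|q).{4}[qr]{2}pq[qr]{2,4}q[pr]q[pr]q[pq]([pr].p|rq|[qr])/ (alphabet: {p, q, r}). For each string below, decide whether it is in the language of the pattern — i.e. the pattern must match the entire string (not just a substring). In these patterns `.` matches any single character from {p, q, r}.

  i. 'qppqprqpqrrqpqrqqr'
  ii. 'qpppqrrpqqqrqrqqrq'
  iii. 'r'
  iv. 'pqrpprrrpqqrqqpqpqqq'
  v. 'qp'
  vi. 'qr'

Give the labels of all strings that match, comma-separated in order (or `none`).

i, iii

i → match
ii → no match
iii. 'r' → match
iv → no match
v. 'qp' → no match
vi. 'qr' → no match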